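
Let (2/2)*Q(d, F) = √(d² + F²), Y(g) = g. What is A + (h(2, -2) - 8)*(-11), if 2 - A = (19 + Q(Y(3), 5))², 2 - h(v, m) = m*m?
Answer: 112 - (19 + √34)² ≈ -504.58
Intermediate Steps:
h(v, m) = 2 - m² (h(v, m) = 2 - m*m = 2 - m²)
Q(d, F) = √(F² + d²) (Q(d, F) = √(d² + F²) = √(F² + d²))
A = 2 - (19 + √34)² (A = 2 - (19 + √(5² + 3²))² = 2 - (19 + √(25 + 9))² = 2 - (19 + √34)² ≈ -614.58)
A + (h(2, -2) - 8)*(-11) = (2 - (19 + √34)²) + ((2 - 1*(-2)²) - 8)*(-11) = (2 - (19 + √34)²) + ((2 - 1*4) - 8)*(-11) = (2 - (19 + √34)²) + ((2 - 4) - 8)*(-11) = (2 - (19 + √34)²) + (-2 - 8)*(-11) = (2 - (19 + √34)²) - 10*(-11) = (2 - (19 + √34)²) + 110 = 112 - (19 + √34)²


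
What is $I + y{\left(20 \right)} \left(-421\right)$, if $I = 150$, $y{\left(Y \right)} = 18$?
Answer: $-7428$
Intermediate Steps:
$I + y{\left(20 \right)} \left(-421\right) = 150 + 18 \left(-421\right) = 150 - 7578 = -7428$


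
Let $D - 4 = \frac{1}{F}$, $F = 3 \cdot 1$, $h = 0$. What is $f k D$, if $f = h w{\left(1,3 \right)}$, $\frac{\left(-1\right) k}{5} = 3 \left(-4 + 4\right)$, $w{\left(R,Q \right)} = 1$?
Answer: $0$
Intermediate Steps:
$k = 0$ ($k = - 5 \cdot 3 \left(-4 + 4\right) = - 5 \cdot 3 \cdot 0 = \left(-5\right) 0 = 0$)
$F = 3$
$f = 0$ ($f = 0 \cdot 1 = 0$)
$D = \frac{13}{3}$ ($D = 4 + \frac{1}{3} = \frac{13}{3} \approx 4.3333$)
$f k D = 0 \cdot 0 \cdot \frac{13}{3} = 0 \cdot \frac{13}{3} = 0$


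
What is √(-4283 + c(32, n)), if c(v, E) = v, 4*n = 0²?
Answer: I*√4251 ≈ 65.2*I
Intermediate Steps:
n = 0 (n = (¼)*0² = (¼)*0 = 0)
√(-4283 + c(32, n)) = √(-4283 + 32) = √(-4251) = I*√4251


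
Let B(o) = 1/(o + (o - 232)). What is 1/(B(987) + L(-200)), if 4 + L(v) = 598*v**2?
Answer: 1742/41668633033 ≈ 4.1806e-8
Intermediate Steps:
L(v) = -4 + 598*v**2
B(o) = 1/(-232 + 2*o) (B(o) = 1/(o + (-232 + o)) = 1/(-232 + 2*o))
1/(B(987) + L(-200)) = 1/(1/(2*(-116 + 987)) + (-4 + 598*(-200)**2)) = 1/((1/2)/871 + (-4 + 598*40000)) = 1/((1/2)*(1/871) + (-4 + 23920000)) = 1/(1/1742 + 23919996) = 1/(41668633033/1742) = 1742/41668633033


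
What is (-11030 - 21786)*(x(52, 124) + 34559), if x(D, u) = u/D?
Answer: -14744163168/13 ≈ -1.1342e+9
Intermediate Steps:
(-11030 - 21786)*(x(52, 124) + 34559) = (-11030 - 21786)*(124/52 + 34559) = -32816*(124*(1/52) + 34559) = -32816*(31/13 + 34559) = -32816*449298/13 = -14744163168/13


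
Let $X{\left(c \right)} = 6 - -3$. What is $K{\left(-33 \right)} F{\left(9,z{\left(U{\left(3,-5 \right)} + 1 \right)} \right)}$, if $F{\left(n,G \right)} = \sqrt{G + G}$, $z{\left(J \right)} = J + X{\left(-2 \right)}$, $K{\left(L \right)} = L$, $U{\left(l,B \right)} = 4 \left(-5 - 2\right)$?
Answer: $- 198 i \approx - 198.0 i$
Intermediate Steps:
$U{\left(l,B \right)} = -28$ ($U{\left(l,B \right)} = 4 \left(-7\right) = -28$)
$X{\left(c \right)} = 9$ ($X{\left(c \right)} = 6 + 3 = 9$)
$z{\left(J \right)} = 9 + J$ ($z{\left(J \right)} = J + 9 = 9 + J$)
$F{\left(n,G \right)} = \sqrt{2} \sqrt{G}$ ($F{\left(n,G \right)} = \sqrt{2 G} = \sqrt{2} \sqrt{G}$)
$K{\left(-33 \right)} F{\left(9,z{\left(U{\left(3,-5 \right)} + 1 \right)} \right)} = - 33 \sqrt{2} \sqrt{9 + \left(-28 + 1\right)} = - 33 \sqrt{2} \sqrt{9 - 27} = - 33 \sqrt{2} \sqrt{-18} = - 33 \sqrt{2} \cdot 3 i \sqrt{2} = - 33 \cdot 6 i = - 198 i$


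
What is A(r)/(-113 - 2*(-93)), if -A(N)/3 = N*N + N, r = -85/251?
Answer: 42330/4599073 ≈ 0.0092040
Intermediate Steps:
r = -85/251 (r = -85*1/251 = -85/251 ≈ -0.33865)
A(N) = -3*N - 3*N**2 (A(N) = -3*(N*N + N) = -3*(N**2 + N) = -3*(N + N**2) = -3*N - 3*N**2)
A(r)/(-113 - 2*(-93)) = (-3*(-85/251)*(1 - 85/251))/(-113 - 2*(-93)) = (-3*(-85/251)*166/251)/(-113 + 186) = (42330/63001)/73 = (42330/63001)*(1/73) = 42330/4599073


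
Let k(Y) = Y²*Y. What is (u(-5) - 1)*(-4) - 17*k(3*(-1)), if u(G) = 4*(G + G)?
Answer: 623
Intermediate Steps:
u(G) = 8*G (u(G) = 4*(2*G) = 8*G)
k(Y) = Y³
(u(-5) - 1)*(-4) - 17*k(3*(-1)) = (8*(-5) - 1)*(-4) - 17*(3*(-1))³ = (-40 - 1)*(-4) - 17*(-3)³ = -41*(-4) - 17*(-27) = 164 + 459 = 623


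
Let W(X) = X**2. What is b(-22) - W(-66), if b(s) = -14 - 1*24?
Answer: -4394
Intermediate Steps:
b(s) = -38 (b(s) = -14 - 24 = -38)
b(-22) - W(-66) = -38 - 1*(-66)**2 = -38 - 1*4356 = -38 - 4356 = -4394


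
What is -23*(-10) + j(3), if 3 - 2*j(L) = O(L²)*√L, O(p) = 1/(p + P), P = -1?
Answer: 463/2 - √3/16 ≈ 231.39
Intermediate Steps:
O(p) = 1/(-1 + p) (O(p) = 1/(p - 1) = 1/(-1 + p))
j(L) = 3/2 - √L/(2*(-1 + L²))
-23*(-10) + j(3) = -23*(-10) + (-3 - √3 + 3*3²)/(2*(-1 + 3²)) = 230 + (-3 - √3 + 3*9)/(2*(-1 + 9)) = 230 + (½)*(-3 - √3 + 27)/8 = 230 + (½)*(⅛)*(24 - √3) = 230 + (3/2 - √3/16) = 463/2 - √3/16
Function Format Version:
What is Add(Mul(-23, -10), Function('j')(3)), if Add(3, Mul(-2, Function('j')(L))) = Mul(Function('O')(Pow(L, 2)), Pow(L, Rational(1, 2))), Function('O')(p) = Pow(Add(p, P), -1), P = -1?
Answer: Add(Rational(463, 2), Mul(Rational(-1, 16), Pow(3, Rational(1, 2)))) ≈ 231.39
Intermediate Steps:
Function('O')(p) = Pow(Add(-1, p), -1) (Function('O')(p) = Pow(Add(p, -1), -1) = Pow(Add(-1, p), -1))
Function('j')(L) = Add(Rational(3, 2), Mul(Rational(-1, 2), Pow(L, Rational(1, 2)), Pow(Add(-1, Pow(L, 2)), -1))) (Function('j')(L) = Add(Rational(3, 2), Mul(Rational(-1, 2), Mul(Pow(Add(-1, Pow(L, 2)), -1), Pow(L, Rational(1, 2))))) = Add(Rational(3, 2), Mul(Rational(-1, 2), Mul(Pow(L, Rational(1, 2)), Pow(Add(-1, Pow(L, 2)), -1)))) = Add(Rational(3, 2), Mul(Rational(-1, 2), Pow(L, Rational(1, 2)), Pow(Add(-1, Pow(L, 2)), -1))))
Add(Mul(-23, -10), Function('j')(3)) = Add(Mul(-23, -10), Mul(Rational(1, 2), Pow(Add(-1, Pow(3, 2)), -1), Add(-3, Mul(-1, Pow(3, Rational(1, 2))), Mul(3, Pow(3, 2))))) = Add(230, Mul(Rational(1, 2), Pow(Add(-1, 9), -1), Add(-3, Mul(-1, Pow(3, Rational(1, 2))), Mul(3, 9)))) = Add(230, Mul(Rational(1, 2), Pow(8, -1), Add(-3, Mul(-1, Pow(3, Rational(1, 2))), 27))) = Add(230, Mul(Rational(1, 2), Rational(1, 8), Add(24, Mul(-1, Pow(3, Rational(1, 2)))))) = Add(230, Add(Rational(3, 2), Mul(Rational(-1, 16), Pow(3, Rational(1, 2))))) = Add(Rational(463, 2), Mul(Rational(-1, 16), Pow(3, Rational(1, 2))))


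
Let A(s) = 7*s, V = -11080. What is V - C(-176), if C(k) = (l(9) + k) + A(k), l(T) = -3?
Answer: -9669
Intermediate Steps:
C(k) = -3 + 8*k (C(k) = (-3 + k) + 7*k = -3 + 8*k)
V - C(-176) = -11080 - (-3 + 8*(-176)) = -11080 - (-3 - 1408) = -11080 - 1*(-1411) = -11080 + 1411 = -9669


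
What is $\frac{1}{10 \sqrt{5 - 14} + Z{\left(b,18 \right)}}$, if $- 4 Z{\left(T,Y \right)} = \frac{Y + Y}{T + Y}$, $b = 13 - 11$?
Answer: $- \frac{20}{40009} - \frac{4000 i}{120027} \approx -0.00049989 - 0.033326 i$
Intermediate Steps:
$b = 2$ ($b = 13 - 11 = 2$)
$Z{\left(T,Y \right)} = - \frac{Y}{2 \left(T + Y\right)}$ ($Z{\left(T,Y \right)} = - \frac{\left(Y + Y\right) \frac{1}{T + Y}}{4} = - \frac{2 Y \frac{1}{T + Y}}{4} = - \frac{Y}{2 \left(T + Y\right)}$)
$\frac{1}{10 \sqrt{5 - 14} + Z{\left(b,18 \right)}} = \frac{1}{10 \sqrt{5 - 14} - \frac{18}{2 \cdot 2 + 2 \cdot 18}} = \frac{1}{10 \sqrt{-9} - \frac{18}{4 + 36}} = \frac{1}{10 \cdot 3 i - \frac{18}{40}} = \frac{1}{30 i - 18 \cdot \frac{1}{40}} = \frac{1}{30 i - \frac{9}{20}} = \frac{1}{- \frac{9}{20} + 30 i} = \frac{400 \left(- \frac{9}{20} - 30 i\right)}{360081}$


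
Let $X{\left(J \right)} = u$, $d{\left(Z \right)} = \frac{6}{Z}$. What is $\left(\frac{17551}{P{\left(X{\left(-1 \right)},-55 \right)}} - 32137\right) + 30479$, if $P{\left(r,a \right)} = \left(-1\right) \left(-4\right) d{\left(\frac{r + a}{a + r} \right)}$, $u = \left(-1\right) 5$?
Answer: $- \frac{22241}{24} \approx -926.71$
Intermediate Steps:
$u = -5$
$X{\left(J \right)} = -5$
$P{\left(r,a \right)} = 24$ ($P{\left(r,a \right)} = \left(-1\right) \left(-4\right) \frac{6}{\left(r + a\right) \frac{1}{a + r}} = 4 \frac{6}{\left(a + r\right) \frac{1}{a + r}} = 4 \cdot \frac{6}{1} = 4 \cdot 6 \cdot 1 = 4 \cdot 6 = 24$)
$\left(\frac{17551}{P{\left(X{\left(-1 \right)},-55 \right)}} - 32137\right) + 30479 = \left(\frac{17551}{24} - 32137\right) + 30479 = - \frac{753737}{24} + 30479 = - \frac{22241}{24}$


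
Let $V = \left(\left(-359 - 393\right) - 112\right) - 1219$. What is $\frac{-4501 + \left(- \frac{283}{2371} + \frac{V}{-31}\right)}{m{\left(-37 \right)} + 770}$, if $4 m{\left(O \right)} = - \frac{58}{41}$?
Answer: $- \frac{26723634442}{4638721611} \approx -5.761$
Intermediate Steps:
$V = -2083$ ($V = \left(-752 - 112\right) - 1219 = -864 - 1219 = -2083$)
$m{\left(O \right)} = - \frac{29}{82}$ ($m{\left(O \right)} = \frac{\left(-58\right) \frac{1}{41}}{4} = \frac{1}{4} \left(- \frac{58}{41}\right) = - \frac{29}{82}$)
$\frac{-4501 + \left(- \frac{283}{2371} + \frac{V}{-31}\right)}{m{\left(-37 \right)} + 770} = \frac{-4501 - \left(- \frac{2083}{31} + \frac{283}{2371}\right)}{- \frac{29}{82} + 770} = \frac{-4501 - - \frac{4930020}{73501}}{\frac{63111}{82}} = \left(-4501 + \left(- \frac{283}{2371} + \frac{2083}{31}\right)\right) \frac{82}{63111} = \left(-4501 + \frac{4930020}{73501}\right) \frac{82}{63111} = \left(- \frac{325897981}{73501}\right) \frac{82}{63111} = - \frac{26723634442}{4638721611}$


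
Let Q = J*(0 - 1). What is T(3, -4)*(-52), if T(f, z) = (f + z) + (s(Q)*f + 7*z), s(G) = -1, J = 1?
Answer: 1664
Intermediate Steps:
Q = -1 (Q = 1*(0 - 1) = 1*(-1) = -1)
T(f, z) = 8*z (T(f, z) = (f + z) + (-f + 7*z) = 8*z)
T(3, -4)*(-52) = (8*(-4))*(-52) = -32*(-52) = 1664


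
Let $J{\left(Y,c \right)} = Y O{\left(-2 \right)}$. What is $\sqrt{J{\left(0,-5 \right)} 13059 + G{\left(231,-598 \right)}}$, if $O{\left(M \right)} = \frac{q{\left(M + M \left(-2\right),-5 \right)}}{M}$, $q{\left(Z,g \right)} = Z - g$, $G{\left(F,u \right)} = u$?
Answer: $i \sqrt{598} \approx 24.454 i$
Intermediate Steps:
$O{\left(M \right)} = \frac{5 - M}{M}$ ($O{\left(M \right)} = \frac{\left(M + M \left(-2\right)\right) - -5}{M} = \frac{\left(M - 2 M\right) + 5}{M} = \frac{- M + 5}{M} = \frac{5 - M}{M}$)
$J{\left(Y,c \right)} = - \frac{7 Y}{2}$ ($J{\left(Y,c \right)} = Y \frac{5 - -2}{-2} = Y \left(- \frac{5 + 2}{2}\right) = Y \left(\left(- \frac{1}{2}\right) 7\right) = Y \left(- \frac{7}{2}\right) = - \frac{7 Y}{2}$)
$\sqrt{J{\left(0,-5 \right)} 13059 + G{\left(231,-598 \right)}} = \sqrt{\left(- \frac{7}{2}\right) 0 \cdot 13059 - 598} = \sqrt{0 \cdot 13059 - 598} = \sqrt{0 - 598} = \sqrt{-598} = i \sqrt{598}$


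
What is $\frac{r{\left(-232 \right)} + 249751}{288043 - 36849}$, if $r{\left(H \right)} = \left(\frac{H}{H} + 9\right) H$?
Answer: $\frac{247431}{251194} \approx 0.98502$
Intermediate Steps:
$r{\left(H \right)} = 10 H$ ($r{\left(H \right)} = \left(1 + 9\right) H = 10 H$)
$\frac{r{\left(-232 \right)} + 249751}{288043 - 36849} = \frac{10 \left(-232\right) + 249751}{288043 - 36849} = \frac{-2320 + 249751}{251194} = 247431 \cdot \frac{1}{251194} = \frac{247431}{251194}$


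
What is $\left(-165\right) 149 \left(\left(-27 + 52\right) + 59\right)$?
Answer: $-2065140$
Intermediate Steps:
$\left(-165\right) 149 \left(\left(-27 + 52\right) + 59\right) = - 24585 \left(25 + 59\right) = \left(-24585\right) 84 = -2065140$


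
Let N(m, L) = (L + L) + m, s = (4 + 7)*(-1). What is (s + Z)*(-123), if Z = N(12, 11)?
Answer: -2829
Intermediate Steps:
s = -11 (s = 11*(-1) = -11)
N(m, L) = m + 2*L (N(m, L) = 2*L + m = m + 2*L)
Z = 34 (Z = 12 + 2*11 = 12 + 22 = 34)
(s + Z)*(-123) = (-11 + 34)*(-123) = 23*(-123) = -2829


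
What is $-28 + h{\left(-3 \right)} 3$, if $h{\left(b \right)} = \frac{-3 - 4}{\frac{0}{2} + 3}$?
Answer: $-35$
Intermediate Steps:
$h{\left(b \right)} = - \frac{7}{3}$ ($h{\left(b \right)} = - \frac{7}{0 \cdot \frac{1}{2} + 3} = - \frac{7}{0 + 3} = - \frac{7}{3}$)
$-28 + h{\left(-3 \right)} 3 = -28 - 7 = -35$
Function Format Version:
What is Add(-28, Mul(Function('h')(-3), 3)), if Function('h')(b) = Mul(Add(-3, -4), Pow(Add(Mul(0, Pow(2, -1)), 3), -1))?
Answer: -35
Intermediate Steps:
Function('h')(b) = Rational(-7, 3) (Function('h')(b) = Mul(-7, Pow(Add(Mul(0, Rational(1, 2)), 3), -1)) = Mul(-7, Pow(Add(0, 3), -1)) = Mul(-7, Pow(3, -1)) = Mul(-7, Rational(1, 3)) = Rational(-7, 3))
Add(-28, Mul(Function('h')(-3), 3)) = Add(-28, Mul(Rational(-7, 3), 3)) = Add(-28, -7) = -35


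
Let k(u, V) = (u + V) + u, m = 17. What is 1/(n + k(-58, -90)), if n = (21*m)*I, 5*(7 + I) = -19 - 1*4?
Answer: -5/21736 ≈ -0.00023003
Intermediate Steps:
k(u, V) = V + 2*u (k(u, V) = (V + u) + u = V + 2*u)
I = -58/5 (I = -7 + (-19 - 1*4)/5 = -7 + (-19 - 4)/5 = -7 + (1/5)*(-23) = -7 - 23/5 = -58/5 ≈ -11.600)
n = -20706/5 (n = (21*17)*(-58/5) = 357*(-58/5) = -20706/5 ≈ -4141.2)
1/(n + k(-58, -90)) = 1/(-20706/5 + (-90 + 2*(-58))) = 1/(-20706/5 + (-90 - 116)) = 1/(-20706/5 - 206) = 1/(-21736/5) = -5/21736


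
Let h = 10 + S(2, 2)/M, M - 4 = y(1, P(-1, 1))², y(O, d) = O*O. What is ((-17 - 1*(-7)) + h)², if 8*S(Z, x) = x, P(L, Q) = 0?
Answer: 1/400 ≈ 0.0025000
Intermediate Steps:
y(O, d) = O²
S(Z, x) = x/8
M = 5 (M = 4 + (1²)² = 4 + 1² = 4 + 1 = 5)
h = 201/20 (h = 10 + ((⅛)*2)/5 = 10 + (¼)*(⅕) = 10 + 1/20 = 201/20 ≈ 10.050)
((-17 - 1*(-7)) + h)² = ((-17 - 1*(-7)) + 201/20)² = ((-17 + 7) + 201/20)² = (-10 + 201/20)² = (1/20)² = 1/400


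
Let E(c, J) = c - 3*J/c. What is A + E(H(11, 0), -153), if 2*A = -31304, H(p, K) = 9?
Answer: -15592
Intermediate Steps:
A = -15652 (A = (1/2)*(-31304) = -15652)
E(c, J) = c - 3*J/c
A + E(H(11, 0), -153) = -15652 + (9 - 3*(-153)/9) = -15652 + (9 - 3*(-153)*1/9) = -15652 + (9 + 51) = -15652 + 60 = -15592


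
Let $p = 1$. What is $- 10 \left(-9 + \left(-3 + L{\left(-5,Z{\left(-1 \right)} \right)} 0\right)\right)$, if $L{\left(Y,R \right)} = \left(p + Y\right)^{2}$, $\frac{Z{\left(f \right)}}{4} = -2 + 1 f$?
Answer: $120$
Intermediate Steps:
$Z{\left(f \right)} = -8 + 4 f$ ($Z{\left(f \right)} = 4 \left(-2 + 1 f\right) = 4 \left(-2 + f\right) = -8 + 4 f$)
$L{\left(Y,R \right)} = \left(1 + Y\right)^{2}$
$- 10 \left(-9 + \left(-3 + L{\left(-5,Z{\left(-1 \right)} \right)} 0\right)\right) = - 10 \left(-9 - \left(3 - \left(1 - 5\right)^{2} \cdot 0\right)\right) = - 10 \left(-9 - \left(3 - \left(-4\right)^{2} \cdot 0\right)\right) = - 10 \left(-9 + \left(-3 + 16 \cdot 0\right)\right) = - 10 \left(-9 + \left(-3 + 0\right)\right) = - 10 \left(-9 - 3\right) = - 10 \left(-12\right) = \left(-1\right) \left(-120\right) = 120$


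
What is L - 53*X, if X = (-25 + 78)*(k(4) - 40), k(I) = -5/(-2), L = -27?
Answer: 210621/2 ≈ 1.0531e+5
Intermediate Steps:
k(I) = 5/2 (k(I) = -5*(-½) = 5/2)
X = -3975/2 (X = (-25 + 78)*(5/2 - 40) = 53*(-75/2) = -3975/2 ≈ -1987.5)
L - 53*X = -27 - 53*(-3975/2) = -27 + 210675/2 = 210621/2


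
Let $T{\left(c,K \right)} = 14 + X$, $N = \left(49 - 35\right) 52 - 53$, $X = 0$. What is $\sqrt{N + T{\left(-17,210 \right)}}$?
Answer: $\sqrt{689} \approx 26.249$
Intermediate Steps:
$N = 675$ ($N = 14 \cdot 52 - 53 = 728 - 53 = 675$)
$T{\left(c,K \right)} = 14$ ($T{\left(c,K \right)} = 14 + 0 = 14$)
$\sqrt{N + T{\left(-17,210 \right)}} = \sqrt{675 + 14} = \sqrt{689}$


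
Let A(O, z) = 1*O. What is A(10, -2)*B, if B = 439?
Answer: 4390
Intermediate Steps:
A(O, z) = O
A(10, -2)*B = 10*439 = 4390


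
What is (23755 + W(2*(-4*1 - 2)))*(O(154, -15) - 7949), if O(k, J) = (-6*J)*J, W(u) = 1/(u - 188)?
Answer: -44179539701/200 ≈ -2.2090e+8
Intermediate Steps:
W(u) = 1/(-188 + u)
O(k, J) = -6*J**2
(23755 + W(2*(-4*1 - 2)))*(O(154, -15) - 7949) = (23755 + 1/(-188 + 2*(-4*1 - 2)))*(-6*(-15)**2 - 7949) = (23755 + 1/(-188 + 2*(-4 - 2)))*(-6*225 - 7949) = (23755 + 1/(-188 + 2*(-6)))*(-1350 - 7949) = (23755 + 1/(-188 - 12))*(-9299) = (23755 + 1/(-200))*(-9299) = (23755 - 1/200)*(-9299) = (4750999/200)*(-9299) = -44179539701/200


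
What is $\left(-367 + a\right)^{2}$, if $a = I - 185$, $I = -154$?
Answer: $498436$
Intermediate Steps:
$a = -339$ ($a = -154 - 185 = -339$)
$\left(-367 + a\right)^{2} = \left(-367 - 339\right)^{2} = \left(-706\right)^{2} = 498436$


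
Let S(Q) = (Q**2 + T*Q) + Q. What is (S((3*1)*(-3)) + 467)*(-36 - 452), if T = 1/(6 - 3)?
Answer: -261568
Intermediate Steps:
T = 1/3 ≈ 0.33333
S(Q) = Q**2 + 4*Q/3 (S(Q) = (Q**2 + Q/3) + Q = Q**2 + 4*Q/3)
(S((3*1)*(-3)) + 467)*(-36 - 452) = (((3*1)*(-3))*(4 + 3*((3*1)*(-3)))/3 + 467)*(-36 - 452) = ((3*(-3))*(4 + 3*(3*(-3)))/3 + 467)*(-488) = ((1/3)*(-9)*(4 + 3*(-9)) + 467)*(-488) = ((1/3)*(-9)*(4 - 27) + 467)*(-488) = ((1/3)*(-9)*(-23) + 467)*(-488) = (69 + 467)*(-488) = 536*(-488) = -261568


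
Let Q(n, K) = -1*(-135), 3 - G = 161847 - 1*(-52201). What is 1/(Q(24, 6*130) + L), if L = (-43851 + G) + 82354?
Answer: -1/175407 ≈ -5.7010e-6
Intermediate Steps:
G = -214045 (G = 3 - (161847 - 1*(-52201)) = 3 - (161847 + 52201) = 3 - 1*214048 = 3 - 214048 = -214045)
L = -175542 (L = (-43851 - 214045) + 82354 = -257896 + 82354 = -175542)
Q(n, K) = 135
1/(Q(24, 6*130) + L) = 1/(135 - 175542) = 1/(-175407) = -1/175407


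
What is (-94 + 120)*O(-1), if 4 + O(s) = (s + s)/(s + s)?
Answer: -78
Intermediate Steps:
O(s) = -3 (O(s) = -4 + (s + s)/(s + s) = -4 + (2*s)/((2*s)) = -4 + (2*s)*(1/(2*s)) = -4 + 1 = -3)
(-94 + 120)*O(-1) = (-94 + 120)*(-3) = 26*(-3) = -78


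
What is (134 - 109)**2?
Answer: 625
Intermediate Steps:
(134 - 109)**2 = 25**2 = 625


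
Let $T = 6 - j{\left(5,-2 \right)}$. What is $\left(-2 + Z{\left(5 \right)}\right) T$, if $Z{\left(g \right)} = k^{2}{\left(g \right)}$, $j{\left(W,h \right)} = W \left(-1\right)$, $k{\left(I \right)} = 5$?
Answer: $253$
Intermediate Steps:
$j{\left(W,h \right)} = - W$
$Z{\left(g \right)} = 25$ ($Z{\left(g \right)} = 5^{2} = 25$)
$T = 11$ ($T = 6 - \left(-1\right) 5 = 6 - -5 = 6 + 5 = 11$)
$\left(-2 + Z{\left(5 \right)}\right) T = \left(-2 + 25\right) 11 = 23 \cdot 11 = 253$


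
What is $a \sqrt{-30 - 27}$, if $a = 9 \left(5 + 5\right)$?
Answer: $90 i \sqrt{57} \approx 679.49 i$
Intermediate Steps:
$a = 90$ ($a = 9 \cdot 10 = 90$)
$a \sqrt{-30 - 27} = 90 \sqrt{-30 - 27} = 90 \sqrt{-57} = 90 i \sqrt{57}$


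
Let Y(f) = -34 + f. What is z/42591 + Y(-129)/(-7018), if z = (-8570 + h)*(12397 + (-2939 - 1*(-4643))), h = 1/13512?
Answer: -5729677532634403/2019392978328 ≈ -2837.3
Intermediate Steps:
h = 1/13512 ≈ 7.4008e-5
z = -1632865327739/13512 (z = (-8570 + 1/13512)*(12397 + (-2939 - 1*(-4643))) = -115797839*(12397 + (-2939 + 4643))/13512 = -115797839*(12397 + 1704)/13512 = -115797839/13512*14101 = -1632865327739/13512 ≈ -1.2085e+8)
z/42591 + Y(-129)/(-7018) = -1632865327739/13512/42591 + (-34 - 129)/(-7018) = -1632865327739/13512*1/42591 - 163*(-1/7018) = -1632865327739/575489592 + 163/7018 = -5729677532634403/2019392978328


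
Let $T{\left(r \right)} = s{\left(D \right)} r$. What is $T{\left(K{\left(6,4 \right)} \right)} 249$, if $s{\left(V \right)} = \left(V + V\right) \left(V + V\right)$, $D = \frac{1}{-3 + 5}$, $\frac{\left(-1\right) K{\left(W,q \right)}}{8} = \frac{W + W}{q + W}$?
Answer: $- \frac{11952}{5} \approx -2390.4$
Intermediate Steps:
$K{\left(W,q \right)} = - \frac{16 W}{W + q}$ ($K{\left(W,q \right)} = - 8 \frac{W + W}{q + W} = - 8 \frac{2 W}{W + q} = - \frac{16 W}{W + q}$)
$D = \frac{1}{2} \approx 0.5$
$s{\left(V \right)} = 4 V^{2}$ ($s{\left(V \right)} = 2 V 2 V = 4 V^{2}$)
$T{\left(r \right)} = r$ ($T{\left(r \right)} = \frac{4}{4} r = 4 \cdot \frac{1}{4} r = 1 r = r$)
$T{\left(K{\left(6,4 \right)} \right)} 249 = \left(-16\right) 6 \frac{1}{6 + 4} \cdot 249 = \left(-16\right) 6 \cdot \frac{1}{10} \cdot 249 = \left(- \frac{48}{5}\right) 249 = - \frac{11952}{5}$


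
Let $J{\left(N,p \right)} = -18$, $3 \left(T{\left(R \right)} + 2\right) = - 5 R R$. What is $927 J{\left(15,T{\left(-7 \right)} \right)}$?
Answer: $-16686$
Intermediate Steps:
$T{\left(R \right)} = -2 - \frac{5 R^{2}}{3}$ ($T{\left(R \right)} = -2 + \frac{- 5 R R}{3} = -2 + \frac{\left(-5\right) R^{2}}{3} = -2 - \frac{5 R^{2}}{3}$)
$927 J{\left(15,T{\left(-7 \right)} \right)} = 927 \left(-18\right) = -16686$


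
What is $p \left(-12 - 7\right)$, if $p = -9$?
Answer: $171$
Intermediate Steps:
$p \left(-12 - 7\right) = - 9 \left(-12 - 7\right) = \left(-9\right) \left(-19\right) = 171$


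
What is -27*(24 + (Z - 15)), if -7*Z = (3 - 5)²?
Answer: -1593/7 ≈ -227.57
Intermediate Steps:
Z = -4/7 (Z = -(3 - 5)²/7 = -⅐*(-2)² = -⅐*4 = -4/7 ≈ -0.57143)
-27*(24 + (Z - 15)) = -27*(24 + (-4/7 - 15)) = -27*(24 - 109/7) = -27*59/7 = -1593/7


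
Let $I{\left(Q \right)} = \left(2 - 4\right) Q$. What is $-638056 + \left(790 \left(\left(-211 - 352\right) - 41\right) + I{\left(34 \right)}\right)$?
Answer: $-1115284$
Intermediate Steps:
$I{\left(Q \right)} = - 2 Q$
$-638056 + \left(790 \left(\left(-211 - 352\right) - 41\right) + I{\left(34 \right)}\right) = -638056 + \left(790 \left(\left(-211 - 352\right) - 41\right) - 68\right) = -638056 + \left(790 \left(-563 - 41\right) - 68\right) = -638056 + \left(790 \left(-604\right) - 68\right) = -638056 - 477228 = -1115284$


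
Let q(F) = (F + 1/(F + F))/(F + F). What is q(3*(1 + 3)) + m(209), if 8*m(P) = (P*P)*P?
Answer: 657311977/576 ≈ 1.1412e+6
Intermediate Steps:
m(P) = P**3/8 (m(P) = ((P*P)*P)/8 = (P**2*P)/8 = P**3/8)
q(F) = (F + 1/(2*F))/(2*F) (q(F) = (F + 1/(2*F))/((2*F)) = (F + 1/(2*F))*(1/(2*F)) = (F + 1/(2*F))/(2*F))
q(3*(1 + 3)) + m(209) = (1/2 + 1/(4*(3*(1 + 3))**2)) + (1/8)*209**3 = (1/2 + 1/(4*(3*4)**2)) + (1/8)*9129329 = (1/2 + (1/4)/12**2) + 9129329/8 = (1/2 + (1/4)*(1/144)) + 9129329/8 = (1/2 + 1/576) + 9129329/8 = 289/576 + 9129329/8 = 657311977/576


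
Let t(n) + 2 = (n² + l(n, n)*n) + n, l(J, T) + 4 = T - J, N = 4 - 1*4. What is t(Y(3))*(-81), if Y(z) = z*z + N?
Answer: -4212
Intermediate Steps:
N = 0 (N = 4 - 4 = 0)
l(J, T) = -4 + T - J (l(J, T) = -4 + (T - J) = -4 + T - J)
Y(z) = z² (Y(z) = z*z + 0 = z² + 0 = z²)
t(n) = -2 + n² - 3*n (t(n) = -2 + ((n² + (-4 + n - n)*n) + n) = -2 + ((n² - 4*n) + n) = -2 + (n² - 3*n) = -2 + n² - 3*n)
t(Y(3))*(-81) = (-2 + (3²)² - 3*3²)*(-81) = (-2 + 9² - 3*9)*(-81) = (-2 + 81 - 27)*(-81) = 52*(-81) = -4212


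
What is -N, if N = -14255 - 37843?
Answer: 52098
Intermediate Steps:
N = -52098
-N = -1*(-52098) = 52098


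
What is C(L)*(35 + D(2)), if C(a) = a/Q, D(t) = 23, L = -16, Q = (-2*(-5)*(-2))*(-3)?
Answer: -232/15 ≈ -15.467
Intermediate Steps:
Q = 60 (Q = (10*(-2))*(-3) = -20*(-3) = 60)
C(a) = a/60
C(L)*(35 + D(2)) = ((1/60)*(-16))*(35 + 23) = -4/15*58 = -232/15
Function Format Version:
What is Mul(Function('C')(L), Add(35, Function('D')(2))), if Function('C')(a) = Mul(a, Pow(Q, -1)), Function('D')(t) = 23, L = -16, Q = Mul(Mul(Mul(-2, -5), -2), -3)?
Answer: Rational(-232, 15) ≈ -15.467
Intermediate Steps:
Q = 60 (Q = Mul(Mul(10, -2), -3) = Mul(-20, -3) = 60)
Function('C')(a) = Mul(Rational(1, 60), a) (Function('C')(a) = Mul(a, Pow(60, -1)) = Mul(a, Rational(1, 60)) = Mul(Rational(1, 60), a))
Mul(Function('C')(L), Add(35, Function('D')(2))) = Mul(Mul(Rational(1, 60), -16), Add(35, 23)) = Mul(Rational(-4, 15), 58) = Rational(-232, 15)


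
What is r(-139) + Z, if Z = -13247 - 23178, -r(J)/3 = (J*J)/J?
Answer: -36008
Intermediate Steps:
r(J) = -3*J (r(J) = -3*J*J/J = -3*J**2/J = -3*J)
Z = -36425
r(-139) + Z = -3*(-139) - 36425 = 417 - 36425 = -36008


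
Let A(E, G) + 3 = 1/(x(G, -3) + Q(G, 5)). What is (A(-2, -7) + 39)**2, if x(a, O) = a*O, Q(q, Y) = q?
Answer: 255025/196 ≈ 1301.1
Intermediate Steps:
x(a, O) = O*a
A(E, G) = -3 - 1/(2*G) (A(E, G) = -3 + 1/(-3*G + G) = -3 + 1/(-2*G) = -3 - 1/(2*G))
(A(-2, -7) + 39)**2 = ((-3 - 1/2/(-7)) + 39)**2 = ((-3 - 1/2*(-1/7)) + 39)**2 = ((-3 + 1/14) + 39)**2 = (-41/14 + 39)**2 = (505/14)**2 = 255025/196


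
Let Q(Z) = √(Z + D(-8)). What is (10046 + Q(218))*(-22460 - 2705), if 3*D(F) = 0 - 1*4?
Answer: -252807590 - 125825*√78/3 ≈ -2.5318e+8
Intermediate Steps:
D(F) = -4/3 (D(F) = (0 - 1*4)/3 = (0 - 4)/3 = (⅓)*(-4) = -4/3)
Q(Z) = √(-4/3 + Z) (Q(Z) = √(Z - 4/3) = √(-4/3 + Z))
(10046 + Q(218))*(-22460 - 2705) = (10046 + √(-12 + 9*218)/3)*(-22460 - 2705) = (10046 + √(-12 + 1962)/3)*(-25165) = (10046 + √1950/3)*(-25165) = (10046 + (5*√78)/3)*(-25165) = (10046 + 5*√78/3)*(-25165) = -252807590 - 125825*√78/3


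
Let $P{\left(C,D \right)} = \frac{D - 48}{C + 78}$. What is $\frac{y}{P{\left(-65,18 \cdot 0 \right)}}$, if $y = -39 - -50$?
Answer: $- \frac{143}{48} \approx -2.9792$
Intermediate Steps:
$y = 11$ ($y = -39 + 50 = 11$)
$P{\left(C,D \right)} = \frac{-48 + D}{78 + C}$
$\frac{y}{P{\left(-65,18 \cdot 0 \right)}} = \frac{11}{\frac{1}{78 - 65} \left(-48 + 18 \cdot 0\right)} = \frac{11}{\frac{1}{13} \left(-48 + 0\right)} = \frac{11}{\frac{1}{13} \left(-48\right)} = \frac{11}{- \frac{48}{13}} = 11 \left(- \frac{13}{48}\right) = - \frac{143}{48}$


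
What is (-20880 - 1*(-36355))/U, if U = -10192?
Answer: -15475/10192 ≈ -1.5183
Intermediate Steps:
(-20880 - 1*(-36355))/U = (-20880 - 1*(-36355))/(-10192) = (-20880 + 36355)*(-1/10192) = 15475*(-1/10192) = -15475/10192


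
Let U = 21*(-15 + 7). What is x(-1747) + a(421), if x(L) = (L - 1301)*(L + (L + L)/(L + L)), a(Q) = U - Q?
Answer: 5321219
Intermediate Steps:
U = -168 (U = 21*(-8) = -168)
a(Q) = -168 - Q
x(L) = (1 + L)*(-1301 + L) (x(L) = (-1301 + L)*(L + (2*L)/((2*L))) = (-1301 + L)*(L + (2*L)*(1/(2*L))) = (-1301 + L)*(L + 1) = (-1301 + L)*(1 + L) = (1 + L)*(-1301 + L))
x(-1747) + a(421) = (-1301 + (-1747)**2 - 1300*(-1747)) + (-168 - 1*421) = (-1301 + 3052009 + 2271100) + (-168 - 421) = 5321808 - 589 = 5321219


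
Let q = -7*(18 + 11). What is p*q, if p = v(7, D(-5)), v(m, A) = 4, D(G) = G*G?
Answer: -812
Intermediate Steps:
D(G) = G**2
p = 4
q = -203 (q = -7*29 = -203)
p*q = 4*(-203) = -812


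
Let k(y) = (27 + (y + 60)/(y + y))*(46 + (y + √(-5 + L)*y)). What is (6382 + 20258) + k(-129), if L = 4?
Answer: 2096405/86 - 7035*I/2 ≈ 24377.0 - 3517.5*I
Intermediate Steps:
k(y) = (27 + (60 + y)/(2*y))*(46 + y + I*y) (k(y) = (27 + (y + 60)/(y + y))*(46 + (y + √(-5 + 4)*y)) = (27 + (60 + y)/((2*y)))*(46 + (y + √(-1)*y)) = (27 + (60 + y)*(1/(2*y)))*(46 + (y + I*y)) = (27 + (60 + y)/(2*y))*(46 + y + I*y))
(6382 + 20258) + k(-129) = (6382 + 20258) + (1295 + 30*I + 1380/(-129) + (55/2)*(-129) + (55/2)*I*(-129)) = 26640 + (1295 + 30*I + 1380*(-1/129) - 7095/2 - 7095*I/2) = 26640 + (1295 + 30*I - 460/43 - 7095/2 - 7095*I/2) = 26640 + (-194635/86 - 7035*I/2) = 2096405/86 - 7035*I/2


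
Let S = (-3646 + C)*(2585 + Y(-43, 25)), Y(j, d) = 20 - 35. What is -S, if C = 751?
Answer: 7440150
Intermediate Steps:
Y(j, d) = -15
S = -7440150 (S = (-3646 + 751)*(2585 - 15) = -2895*2570 = -7440150)
-S = -1*(-7440150) = 7440150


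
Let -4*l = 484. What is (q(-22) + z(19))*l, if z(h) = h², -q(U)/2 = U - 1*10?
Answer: -51425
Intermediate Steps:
q(U) = 20 - 2*U (q(U) = -2*(U - 1*10) = -2*(U - 10) = -2*(-10 + U) = 20 - 2*U)
l = -121 (l = -¼*484 = -121)
(q(-22) + z(19))*l = ((20 - 2*(-22)) + 19²)*(-121) = ((20 + 44) + 361)*(-121) = (64 + 361)*(-121) = 425*(-121) = -51425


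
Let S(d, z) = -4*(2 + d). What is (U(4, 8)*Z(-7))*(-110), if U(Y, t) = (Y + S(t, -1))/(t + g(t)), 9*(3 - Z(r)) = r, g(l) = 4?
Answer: 3740/3 ≈ 1246.7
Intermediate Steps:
S(d, z) = -8 - 4*d
Z(r) = 3 - r/9
U(Y, t) = (-8 + Y - 4*t)/(4 + t) (U(Y, t) = (Y + (-8 - 4*t))/(t + 4) = (-8 + Y - 4*t)/(4 + t))
(U(4, 8)*Z(-7))*(-110) = (((-8 + 4 - 4*8)/(4 + 8))*(3 - 1/9*(-7)))*(-110) = (((-8 + 4 - 32)/12)*(3 + 7/9))*(-110) = (((1/12)*(-36))*(34/9))*(-110) = -3*34/9*(-110) = -34/3*(-110) = 3740/3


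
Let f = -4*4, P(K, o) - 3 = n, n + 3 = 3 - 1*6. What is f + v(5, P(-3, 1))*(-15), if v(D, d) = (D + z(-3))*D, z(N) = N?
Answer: -166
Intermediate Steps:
n = -6 (n = -3 + (3 - 1*6) = -3 + (3 - 6) = -3 - 3 = -6)
P(K, o) = -3 (P(K, o) = 3 - 6 = -3)
v(D, d) = D*(-3 + D) (v(D, d) = (D - 3)*D = (-3 + D)*D = D*(-3 + D))
f = -16
f + v(5, P(-3, 1))*(-15) = -16 + (5*(-3 + 5))*(-15) = -16 + (5*2)*(-15) = -16 + 10*(-15) = -16 - 150 = -166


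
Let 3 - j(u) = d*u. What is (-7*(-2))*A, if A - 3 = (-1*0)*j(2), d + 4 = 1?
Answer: 42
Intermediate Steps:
d = -3 (d = -4 + 1 = -3)
j(u) = 3 + 3*u (j(u) = 3 - (-3)*u = 3 + 3*u)
A = 3 (A = 3 + (-1*0)*(3 + 3*2) = 3 + 0*(3 + 6) = 3 + 0*9 = 3 + 0 = 3)
(-7*(-2))*A = -7*(-2)*3 = 14*3 = 42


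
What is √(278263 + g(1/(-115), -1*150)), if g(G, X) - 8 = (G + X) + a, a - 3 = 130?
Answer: 29*√4375635/115 ≈ 527.50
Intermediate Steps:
a = 133 (a = 3 + 130 = 133)
g(G, X) = 141 + G + X (g(G, X) = 8 + ((G + X) + 133) = 8 + (133 + G + X) = 141 + G + X)
√(278263 + g(1/(-115), -1*150)) = √(278263 + (141 + 1/(-115) - 1*150)) = √(278263 + (141 - 1/115 - 150)) = √(278263 - 1036/115) = √(31999209/115) = 29*√4375635/115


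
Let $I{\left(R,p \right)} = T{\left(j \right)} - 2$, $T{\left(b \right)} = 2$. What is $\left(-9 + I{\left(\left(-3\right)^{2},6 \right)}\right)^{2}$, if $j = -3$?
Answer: $81$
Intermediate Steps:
$I{\left(R,p \right)} = 0$ ($I{\left(R,p \right)} = 2 - 2 = 0$)
$\left(-9 + I{\left(\left(-3\right)^{2},6 \right)}\right)^{2} = \left(-9 + 0\right)^{2} = \left(-9\right)^{2} = 81$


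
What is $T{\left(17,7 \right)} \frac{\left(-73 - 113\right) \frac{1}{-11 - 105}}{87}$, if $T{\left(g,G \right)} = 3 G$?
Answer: $\frac{651}{1682} \approx 0.38704$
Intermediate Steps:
$T{\left(17,7 \right)} \frac{\left(-73 - 113\right) \frac{1}{-11 - 105}}{87} = 3 \cdot 7 \frac{\left(-73 - 113\right) \frac{1}{-11 - 105}}{87} = 21 - \frac{186}{-116} \cdot \frac{1}{87} = 21 \left(-186\right) \left(- \frac{1}{116}\right) \frac{1}{87} = 21 \cdot \frac{93}{58} \cdot \frac{1}{87} = 21 \cdot \frac{31}{1682} = \frac{651}{1682}$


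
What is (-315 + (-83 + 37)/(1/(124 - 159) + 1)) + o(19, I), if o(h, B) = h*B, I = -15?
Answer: -11005/17 ≈ -647.35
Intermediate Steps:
o(h, B) = B*h
(-315 + (-83 + 37)/(1/(124 - 159) + 1)) + o(19, I) = (-315 + (-83 + 37)/(1/(124 - 159) + 1)) - 15*19 = (-315 - 46/(1/(-35) + 1)) - 285 = (-315 - 46/(-1/35 + 1)) - 285 = (-315 - 46/34/35) - 285 = (-315 - 46*35/34) - 285 = (-315 - 805/17) - 285 = -6160/17 - 285 = -11005/17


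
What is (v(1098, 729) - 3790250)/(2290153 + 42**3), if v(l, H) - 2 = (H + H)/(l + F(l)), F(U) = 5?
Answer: -4180642086/2607757823 ≈ -1.6032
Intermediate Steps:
v(l, H) = 2 + 2*H/(5 + l) (v(l, H) = 2 + (H + H)/(l + 5) = 2 + (2*H)/(5 + l) = 2 + 2*H/(5 + l))
(v(1098, 729) - 3790250)/(2290153 + 42**3) = (2*(5 + 729 + 1098)/(5 + 1098) - 3790250)/(2290153 + 42**3) = (2*1832/1103 - 3790250)/(2290153 + 74088) = (2*(1/1103)*1832 - 3790250)/2364241 = (3664/1103 - 3790250)*(1/2364241) = -4180642086/1103*1/2364241 = -4180642086/2607757823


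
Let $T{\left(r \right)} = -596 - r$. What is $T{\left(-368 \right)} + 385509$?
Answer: $385281$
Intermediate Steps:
$T{\left(-368 \right)} + 385509 = \left(-596 - -368\right) + 385509 = \left(-596 + 368\right) + 385509 = -228 + 385509 = 385281$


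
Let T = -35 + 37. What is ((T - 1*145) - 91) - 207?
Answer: -441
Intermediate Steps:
T = 2
((T - 1*145) - 91) - 207 = ((2 - 1*145) - 91) - 207 = ((2 - 145) - 91) - 207 = (-143 - 91) - 207 = -234 - 207 = -441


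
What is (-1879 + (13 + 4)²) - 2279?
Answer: -3869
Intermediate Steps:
(-1879 + (13 + 4)²) - 2279 = (-1879 + 17²) - 2279 = (-1879 + 289) - 2279 = -1590 - 2279 = -3869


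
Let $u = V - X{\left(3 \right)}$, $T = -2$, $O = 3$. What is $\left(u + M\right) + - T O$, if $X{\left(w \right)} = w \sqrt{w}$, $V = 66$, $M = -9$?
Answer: $63 - 3 \sqrt{3} \approx 57.804$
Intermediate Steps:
$X{\left(w \right)} = w^{\frac{3}{2}}$
$u = 66 - 3 \sqrt{3}$ ($u = 66 - 3^{\frac{3}{2}} = 66 - 3 \sqrt{3} \approx 60.804$)
$\left(u + M\right) + - T O = \left(\left(66 - 3 \sqrt{3}\right) - 9\right) + \left(-1\right) \left(-2\right) 3 = \left(57 - 3 \sqrt{3}\right) + 2 \cdot 3 = \left(57 - 3 \sqrt{3}\right) + 6 = 63 - 3 \sqrt{3}$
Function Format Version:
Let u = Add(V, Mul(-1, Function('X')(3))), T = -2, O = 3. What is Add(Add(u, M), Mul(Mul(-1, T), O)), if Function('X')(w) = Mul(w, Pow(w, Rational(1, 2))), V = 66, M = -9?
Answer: Add(63, Mul(-3, Pow(3, Rational(1, 2)))) ≈ 57.804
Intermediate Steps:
Function('X')(w) = Pow(w, Rational(3, 2))
u = Add(66, Mul(-3, Pow(3, Rational(1, 2)))) (u = Add(66, Mul(-1, Pow(3, Rational(3, 2)))) = Add(66, Mul(-1, Mul(3, Pow(3, Rational(1, 2))))) = Add(66, Mul(-3, Pow(3, Rational(1, 2)))) ≈ 60.804)
Add(Add(u, M), Mul(Mul(-1, T), O)) = Add(Add(Add(66, Mul(-3, Pow(3, Rational(1, 2)))), -9), Mul(Mul(-1, -2), 3)) = Add(Add(57, Mul(-3, Pow(3, Rational(1, 2)))), Mul(2, 3)) = Add(Add(57, Mul(-3, Pow(3, Rational(1, 2)))), 6) = Add(63, Mul(-3, Pow(3, Rational(1, 2))))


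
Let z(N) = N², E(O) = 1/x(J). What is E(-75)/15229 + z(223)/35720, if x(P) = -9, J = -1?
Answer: 6815870749/4895818920 ≈ 1.3922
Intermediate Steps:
E(O) = -⅑ (E(O) = 1/(-9) = -⅑)
E(-75)/15229 + z(223)/35720 = -⅑/15229 + 223²/35720 = -⅑*1/15229 + 49729*(1/35720) = -1/137061 + 49729/35720 = 6815870749/4895818920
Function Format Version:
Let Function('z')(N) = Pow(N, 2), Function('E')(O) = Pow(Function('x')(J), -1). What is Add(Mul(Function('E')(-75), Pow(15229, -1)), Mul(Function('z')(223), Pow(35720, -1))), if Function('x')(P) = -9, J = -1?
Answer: Rational(6815870749, 4895818920) ≈ 1.3922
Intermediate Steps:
Function('E')(O) = Rational(-1, 9) (Function('E')(O) = Pow(-9, -1) = Rational(-1, 9))
Add(Mul(Function('E')(-75), Pow(15229, -1)), Mul(Function('z')(223), Pow(35720, -1))) = Add(Mul(Rational(-1, 9), Pow(15229, -1)), Mul(Pow(223, 2), Pow(35720, -1))) = Add(Mul(Rational(-1, 9), Rational(1, 15229)), Mul(49729, Rational(1, 35720))) = Add(Rational(-1, 137061), Rational(49729, 35720)) = Rational(6815870749, 4895818920)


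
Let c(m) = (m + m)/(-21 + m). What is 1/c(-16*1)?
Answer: 37/32 ≈ 1.1563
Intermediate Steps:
c(m) = 2*m/(-21 + m) (c(m) = (2*m)/(-21 + m) = 2*m/(-21 + m))
1/c(-16*1) = 1/(2*(-16*1)/(-21 - 16*1)) = 1/(2*(-16)/(-21 - 16)) = 1/(2*(-16)/(-37)) = 1/(2*(-16)*(-1/37)) = 1/(32/37) = 37/32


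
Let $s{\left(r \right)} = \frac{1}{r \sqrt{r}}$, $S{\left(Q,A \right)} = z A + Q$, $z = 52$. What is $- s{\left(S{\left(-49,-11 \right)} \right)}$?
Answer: $- \frac{i \sqrt{69}}{128547} \approx - 6.4619 \cdot 10^{-5} i$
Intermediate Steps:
$S{\left(Q,A \right)} = Q + 52 A$ ($S{\left(Q,A \right)} = 52 A + Q = Q + 52 A$)
$s{\left(r \right)} = \frac{1}{r^{\frac{3}{2}}}$
$- s{\left(S{\left(-49,-11 \right)} \right)} = - \frac{1}{\left(-49 + 52 \left(-11\right)\right)^{\frac{3}{2}}} = - \frac{1}{\left(-49 - 572\right)^{\frac{3}{2}}} = - \frac{1}{\left(-1863\right) i \sqrt{69}} = - \frac{i \sqrt{69}}{128547}$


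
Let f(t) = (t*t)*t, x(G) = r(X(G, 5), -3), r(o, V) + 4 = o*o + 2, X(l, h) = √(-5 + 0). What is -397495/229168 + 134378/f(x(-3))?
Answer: -30931478289/78604624 ≈ -393.51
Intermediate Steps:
X(l, h) = I*√5 (X(l, h) = √(-5) = I*√5)
r(o, V) = -2 + o² (r(o, V) = -4 + (o*o + 2) = -4 + (o² + 2) = -4 + (2 + o²) = -2 + o²)
x(G) = -7 (x(G) = -2 + (I*√5)² = -2 - 5 = -7)
f(t) = t³ (f(t) = t²*t = t³)
-397495/229168 + 134378/f(x(-3)) = -397495/229168 + 134378/((-7)³) = -397495*1/229168 + 134378/(-343) = -397495/229168 + 134378*(-1/343) = -397495/229168 - 134378/343 = -30931478289/78604624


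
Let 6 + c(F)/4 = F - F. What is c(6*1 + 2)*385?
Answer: -9240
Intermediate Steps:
c(F) = -24 (c(F) = -24 + 4*(F - F) = -24 + 4*0 = -24 + 0 = -24)
c(6*1 + 2)*385 = -24*385 = -9240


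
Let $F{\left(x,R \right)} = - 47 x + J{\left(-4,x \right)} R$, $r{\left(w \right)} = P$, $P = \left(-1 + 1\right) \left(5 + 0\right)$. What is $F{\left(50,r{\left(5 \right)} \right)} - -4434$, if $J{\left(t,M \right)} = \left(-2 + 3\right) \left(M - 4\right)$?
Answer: $2084$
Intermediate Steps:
$P = 0$ ($P = 0 \cdot 5 = 0$)
$J{\left(t,M \right)} = -4 + M$ ($J{\left(t,M \right)} = 1 \left(-4 + M\right) = -4 + M$)
$r{\left(w \right)} = 0$
$F{\left(x,R \right)} = - 47 x + R \left(-4 + x\right)$ ($F{\left(x,R \right)} = - 47 x + \left(-4 + x\right) R = - 47 x + R \left(-4 + x\right)$)
$F{\left(50,r{\left(5 \right)} \right)} - -4434 = \left(\left(-47\right) 50 + 0 \left(-4 + 50\right)\right) - -4434 = \left(-2350 + 0 \cdot 46\right) + 4434 = \left(-2350 + 0\right) + 4434 = -2350 + 4434 = 2084$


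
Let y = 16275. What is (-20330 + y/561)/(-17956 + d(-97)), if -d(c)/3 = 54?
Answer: 3796285/3388066 ≈ 1.1205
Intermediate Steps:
d(c) = -162 (d(c) = -3*54 = -162)
(-20330 + y/561)/(-17956 + d(-97)) = (-20330 + 16275/561)/(-17956 - 162) = (-20330 + 16275*(1/561))/(-18118) = (-20330 + 5425/187)*(-1/18118) = -3796285/187*(-1/18118) = 3796285/3388066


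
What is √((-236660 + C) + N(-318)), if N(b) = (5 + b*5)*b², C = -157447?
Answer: I*√160675647 ≈ 12676.0*I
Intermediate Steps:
N(b) = b²*(5 + 5*b) (N(b) = (5 + 5*b)*b² = b²*(5 + 5*b))
√((-236660 + C) + N(-318)) = √((-236660 - 157447) + 5*(-318)²*(1 - 318)) = √(-394107 + 5*101124*(-317)) = √(-394107 - 160281540) = √(-160675647) = I*√160675647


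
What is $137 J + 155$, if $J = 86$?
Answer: $11937$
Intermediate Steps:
$137 J + 155 = 137 \cdot 86 + 155 = 11782 + 155 = 11937$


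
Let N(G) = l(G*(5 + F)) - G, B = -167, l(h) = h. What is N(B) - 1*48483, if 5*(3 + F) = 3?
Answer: -243751/5 ≈ -48750.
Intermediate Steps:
F = -12/5 (F = -3 + (1/5)*3 = -3 + 3/5 = -12/5 ≈ -2.4000)
N(G) = 8*G/5 (N(G) = G*(5 - 12/5) - G = G*(13/5) - G = 13*G/5 - G = 8*G/5)
N(B) - 1*48483 = (8/5)*(-167) - 1*48483 = -1336/5 - 48483 = -243751/5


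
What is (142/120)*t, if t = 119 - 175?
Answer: -994/15 ≈ -66.267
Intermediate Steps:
t = -56
(142/120)*t = (142/120)*(-56) = (142*(1/120))*(-56) = (71/60)*(-56) = -994/15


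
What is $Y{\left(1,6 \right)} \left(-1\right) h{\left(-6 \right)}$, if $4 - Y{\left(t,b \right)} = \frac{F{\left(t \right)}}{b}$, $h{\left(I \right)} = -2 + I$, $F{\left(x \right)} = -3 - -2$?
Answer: $\frac{100}{3} \approx 33.333$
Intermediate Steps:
$F{\left(x \right)} = -1$ ($F{\left(x \right)} = -3 + 2 = -1$)
$Y{\left(t,b \right)} = 4 + \frac{1}{b}$ ($Y{\left(t,b \right)} = 4 - - \frac{1}{b} = 4 + \frac{1}{b}$)
$Y{\left(1,6 \right)} \left(-1\right) h{\left(-6 \right)} = \left(4 + \frac{1}{6}\right) \left(-1\right) \left(-2 - 6\right) = \left(4 + \frac{1}{6}\right) \left(-1\right) \left(-8\right) = \frac{25}{6} \left(-1\right) \left(-8\right) = \left(- \frac{25}{6}\right) \left(-8\right) = \frac{100}{3}$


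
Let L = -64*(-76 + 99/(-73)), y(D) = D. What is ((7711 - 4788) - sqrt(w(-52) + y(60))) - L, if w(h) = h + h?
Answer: -148029/73 - 2*I*sqrt(11) ≈ -2027.8 - 6.6332*I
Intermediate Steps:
w(h) = 2*h
L = 361408/73 (L = -64*(-76 + 99*(-1/73)) = -64*(-76 - 99/73) = -64*(-5647/73) = 361408/73 ≈ 4950.8)
((7711 - 4788) - sqrt(w(-52) + y(60))) - L = ((7711 - 4788) - sqrt(2*(-52) + 60)) - 1*361408/73 = (2923 - sqrt(-104 + 60)) - 361408/73 = (2923 - sqrt(-44)) - 361408/73 = (2923 - 2*I*sqrt(11)) - 361408/73 = -148029/73 - 2*I*sqrt(11)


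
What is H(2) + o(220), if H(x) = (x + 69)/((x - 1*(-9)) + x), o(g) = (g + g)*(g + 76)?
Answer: 1693191/13 ≈ 1.3025e+5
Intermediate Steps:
o(g) = 2*g*(76 + g) (o(g) = (2*g)*(76 + g) = 2*g*(76 + g))
H(x) = (69 + x)/(9 + 2*x) (H(x) = (69 + x)/((x + 9) + x) = (69 + x)/((9 + x) + x) = (69 + x)/(9 + 2*x))
H(2) + o(220) = (69 + 2)/(9 + 2*2) + 2*220*(76 + 220) = 71/(9 + 4) + 2*220*296 = 71/13 + 130240 = 1693191/13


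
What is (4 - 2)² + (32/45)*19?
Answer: 788/45 ≈ 17.511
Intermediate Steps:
(4 - 2)² + (32/45)*19 = 2² + (32*(1/45))*19 = 4 + (32/45)*19 = 4 + 608/45 = 788/45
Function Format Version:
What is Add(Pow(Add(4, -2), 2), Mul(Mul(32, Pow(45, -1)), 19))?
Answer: Rational(788, 45) ≈ 17.511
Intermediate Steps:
Add(Pow(Add(4, -2), 2), Mul(Mul(32, Pow(45, -1)), 19)) = Add(Pow(2, 2), Mul(Mul(32, Rational(1, 45)), 19)) = Add(4, Mul(Rational(32, 45), 19)) = Add(4, Rational(608, 45)) = Rational(788, 45)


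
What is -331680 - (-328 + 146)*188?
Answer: -297464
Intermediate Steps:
-331680 - (-328 + 146)*188 = -331680 - (-182)*188 = -331680 - 1*(-34216) = -331680 + 34216 = -297464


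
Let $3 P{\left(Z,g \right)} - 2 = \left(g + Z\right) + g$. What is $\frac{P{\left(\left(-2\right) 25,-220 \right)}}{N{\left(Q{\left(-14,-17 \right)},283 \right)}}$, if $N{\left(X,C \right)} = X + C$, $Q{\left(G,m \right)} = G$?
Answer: $- \frac{488}{807} \approx -0.60471$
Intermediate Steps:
$P{\left(Z,g \right)} = \frac{2}{3} + \frac{Z}{3} + \frac{2 g}{3}$ ($P{\left(Z,g \right)} = \frac{2}{3} + \frac{\left(g + Z\right) + g}{3} = \frac{2}{3} + \frac{\left(Z + g\right) + g}{3} = \frac{2}{3} + \frac{Z + 2 g}{3} = \frac{2}{3} + \left(\frac{Z}{3} + \frac{2 g}{3}\right) = \frac{2}{3} + \frac{Z}{3} + \frac{2 g}{3}$)
$N{\left(X,C \right)} = C + X$
$\frac{P{\left(\left(-2\right) 25,-220 \right)}}{N{\left(Q{\left(-14,-17 \right)},283 \right)}} = \frac{\frac{2}{3} + \frac{\left(-2\right) 25}{3} + \frac{2}{3} \left(-220\right)}{283 - 14} = \frac{\frac{2}{3} + \frac{1}{3} \left(-50\right) - \frac{440}{3}}{269} = \left(\frac{2}{3} - \frac{50}{3} - \frac{440}{3}\right) \frac{1}{269} = \left(- \frac{488}{3}\right) \frac{1}{269} = - \frac{488}{807}$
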